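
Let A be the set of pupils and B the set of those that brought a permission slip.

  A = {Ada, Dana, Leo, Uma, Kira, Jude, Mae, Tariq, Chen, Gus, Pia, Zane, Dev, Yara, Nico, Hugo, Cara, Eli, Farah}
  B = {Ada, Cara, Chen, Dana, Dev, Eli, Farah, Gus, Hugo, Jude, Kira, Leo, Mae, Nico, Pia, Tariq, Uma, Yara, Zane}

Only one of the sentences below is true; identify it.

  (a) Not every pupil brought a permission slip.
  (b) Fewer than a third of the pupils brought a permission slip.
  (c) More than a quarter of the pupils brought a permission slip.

|A| = 19, |A ∩ B| = 19, |A ∖ B| = 0.
(a) requires A ⊄ B (|A ∖ B| ≥ 1): false.
(b) requires |A ∩ B| / |A| < 1/3: false.
(c) requires |A ∩ B| / |A| > 1/4: true.

(c)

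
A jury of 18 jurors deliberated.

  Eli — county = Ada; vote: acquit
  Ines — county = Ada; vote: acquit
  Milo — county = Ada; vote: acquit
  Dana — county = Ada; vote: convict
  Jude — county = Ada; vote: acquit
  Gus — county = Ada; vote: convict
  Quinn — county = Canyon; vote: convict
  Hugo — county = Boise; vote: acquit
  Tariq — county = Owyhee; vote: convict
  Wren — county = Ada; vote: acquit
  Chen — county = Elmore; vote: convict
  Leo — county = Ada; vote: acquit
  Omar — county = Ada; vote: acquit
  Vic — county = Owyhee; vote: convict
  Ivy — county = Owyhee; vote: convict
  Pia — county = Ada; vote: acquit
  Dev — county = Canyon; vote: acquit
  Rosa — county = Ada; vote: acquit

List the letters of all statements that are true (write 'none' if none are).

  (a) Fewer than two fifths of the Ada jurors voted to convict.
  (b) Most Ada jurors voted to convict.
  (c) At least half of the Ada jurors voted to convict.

|A| = 11, |A ∩ B| = 2, |A ∖ B| = 9.
(a) |A ∩ B| / |A| < 2/5: holds.
(b) |A ∩ B| > |A ∖ B|: fails.
(c) |A ∩ B| ≥ |A ∖ B|: fails.

(a)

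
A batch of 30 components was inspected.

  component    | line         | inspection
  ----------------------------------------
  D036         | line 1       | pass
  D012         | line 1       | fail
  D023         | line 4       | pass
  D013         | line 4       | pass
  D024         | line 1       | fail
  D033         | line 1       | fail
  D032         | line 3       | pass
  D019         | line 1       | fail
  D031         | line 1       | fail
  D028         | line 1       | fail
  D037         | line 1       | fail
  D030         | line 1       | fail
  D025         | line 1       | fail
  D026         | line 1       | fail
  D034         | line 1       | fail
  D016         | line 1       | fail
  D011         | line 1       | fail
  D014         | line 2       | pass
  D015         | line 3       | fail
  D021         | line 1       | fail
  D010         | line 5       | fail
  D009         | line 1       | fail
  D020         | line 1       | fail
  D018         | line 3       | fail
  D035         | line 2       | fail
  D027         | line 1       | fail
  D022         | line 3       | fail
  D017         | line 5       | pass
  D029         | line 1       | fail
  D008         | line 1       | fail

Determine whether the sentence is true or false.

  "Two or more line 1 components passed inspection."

Truth condition: |A ∩ B| ≥ 2.
|A| = 20, |A ∩ B| = 1, |A ∖ B| = 19.
|A ∩ B| = 1, so the statement is false.

False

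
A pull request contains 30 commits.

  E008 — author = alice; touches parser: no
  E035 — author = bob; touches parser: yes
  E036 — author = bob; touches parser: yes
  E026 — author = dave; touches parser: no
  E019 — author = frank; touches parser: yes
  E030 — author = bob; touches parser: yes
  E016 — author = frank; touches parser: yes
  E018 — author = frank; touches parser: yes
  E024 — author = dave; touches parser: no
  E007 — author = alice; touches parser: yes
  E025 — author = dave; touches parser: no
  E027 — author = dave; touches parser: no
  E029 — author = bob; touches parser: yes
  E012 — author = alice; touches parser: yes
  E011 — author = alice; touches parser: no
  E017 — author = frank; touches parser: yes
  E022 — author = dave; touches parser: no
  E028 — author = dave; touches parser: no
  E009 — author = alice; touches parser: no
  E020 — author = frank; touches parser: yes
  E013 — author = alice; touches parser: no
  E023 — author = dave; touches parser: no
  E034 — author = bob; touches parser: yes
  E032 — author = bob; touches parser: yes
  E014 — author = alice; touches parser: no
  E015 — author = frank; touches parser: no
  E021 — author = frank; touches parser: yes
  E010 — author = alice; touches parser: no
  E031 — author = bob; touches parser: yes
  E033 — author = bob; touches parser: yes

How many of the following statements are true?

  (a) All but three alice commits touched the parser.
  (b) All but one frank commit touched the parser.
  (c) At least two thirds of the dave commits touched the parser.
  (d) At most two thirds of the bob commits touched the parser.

(a) alice: |A| = 8, |A ∩ B| = 2; needs |A ∖ B| = 3 — false.
(b) frank: |A| = 7, |A ∩ B| = 6; needs |A ∖ B| = 1 — true.
(c) dave: |A| = 7, |A ∩ B| = 0; needs |A ∩ B| / |A| ≥ 2/3 — false.
(d) bob: |A| = 8, |A ∩ B| = 8; needs |A ∩ B| / |A| ≤ 2/3 — false.

1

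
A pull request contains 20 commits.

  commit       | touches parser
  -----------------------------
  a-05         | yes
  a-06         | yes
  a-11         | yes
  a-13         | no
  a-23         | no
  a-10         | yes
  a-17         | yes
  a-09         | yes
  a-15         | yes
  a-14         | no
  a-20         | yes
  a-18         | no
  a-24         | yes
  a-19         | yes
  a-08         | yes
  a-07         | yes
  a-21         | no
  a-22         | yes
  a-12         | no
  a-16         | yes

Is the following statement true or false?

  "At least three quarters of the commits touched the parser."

False

The determiner here denotes the relation: |A ∩ B| / |A| ≥ 3/4.
|A| = 20, |A ∩ B| = 14, |A ∖ B| = 6.
|A ∩ B|/|A| = 14/20, so the statement is false.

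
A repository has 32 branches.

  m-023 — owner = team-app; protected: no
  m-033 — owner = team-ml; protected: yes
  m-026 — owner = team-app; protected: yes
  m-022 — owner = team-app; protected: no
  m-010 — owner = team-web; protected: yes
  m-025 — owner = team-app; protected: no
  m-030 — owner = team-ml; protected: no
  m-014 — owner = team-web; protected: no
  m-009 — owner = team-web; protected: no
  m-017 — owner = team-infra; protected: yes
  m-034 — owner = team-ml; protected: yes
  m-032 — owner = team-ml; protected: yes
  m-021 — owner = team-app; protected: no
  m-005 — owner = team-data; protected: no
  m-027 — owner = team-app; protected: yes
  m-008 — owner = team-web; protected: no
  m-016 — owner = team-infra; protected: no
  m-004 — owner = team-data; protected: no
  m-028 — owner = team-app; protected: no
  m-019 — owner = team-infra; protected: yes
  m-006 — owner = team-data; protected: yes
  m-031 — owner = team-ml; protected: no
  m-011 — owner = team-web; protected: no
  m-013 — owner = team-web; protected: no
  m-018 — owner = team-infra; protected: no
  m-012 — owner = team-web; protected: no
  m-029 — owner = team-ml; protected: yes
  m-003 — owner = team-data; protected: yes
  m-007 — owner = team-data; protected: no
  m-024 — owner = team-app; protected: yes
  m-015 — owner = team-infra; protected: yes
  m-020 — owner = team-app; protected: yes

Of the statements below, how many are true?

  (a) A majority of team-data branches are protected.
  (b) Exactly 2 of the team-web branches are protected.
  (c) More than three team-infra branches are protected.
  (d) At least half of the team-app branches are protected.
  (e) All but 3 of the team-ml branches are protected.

0

(a) team-data: |A| = 5, |A ∩ B| = 2; needs |A ∩ B| > |A ∖ B| — false.
(b) team-web: |A| = 7, |A ∩ B| = 1; needs |A ∩ B| = 2 — false.
(c) team-infra: |A| = 5, |A ∩ B| = 3; needs |A ∩ B| > 3 — false.
(d) team-app: |A| = 9, |A ∩ B| = 4; needs |A ∩ B| ≥ |A ∖ B| — false.
(e) team-ml: |A| = 6, |A ∩ B| = 4; needs |A ∖ B| = 3 — false.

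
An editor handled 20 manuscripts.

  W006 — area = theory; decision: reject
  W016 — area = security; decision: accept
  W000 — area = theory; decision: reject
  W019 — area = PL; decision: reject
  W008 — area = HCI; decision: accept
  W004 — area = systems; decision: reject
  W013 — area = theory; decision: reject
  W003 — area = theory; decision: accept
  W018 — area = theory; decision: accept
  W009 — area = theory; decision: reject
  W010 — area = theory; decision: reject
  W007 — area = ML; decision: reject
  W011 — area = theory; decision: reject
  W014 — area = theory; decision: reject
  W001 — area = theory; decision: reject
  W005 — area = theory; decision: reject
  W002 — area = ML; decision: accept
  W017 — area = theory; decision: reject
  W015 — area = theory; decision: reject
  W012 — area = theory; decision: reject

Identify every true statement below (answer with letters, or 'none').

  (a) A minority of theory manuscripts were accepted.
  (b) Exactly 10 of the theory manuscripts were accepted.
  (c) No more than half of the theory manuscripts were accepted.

(a), (c)

|A| = 14, |A ∩ B| = 2, |A ∖ B| = 12.
(a) |A ∩ B| < |A ∖ B|: holds.
(b) |A ∩ B| = 10: fails.
(c) |A ∩ B| ≤ |A ∖ B|: holds.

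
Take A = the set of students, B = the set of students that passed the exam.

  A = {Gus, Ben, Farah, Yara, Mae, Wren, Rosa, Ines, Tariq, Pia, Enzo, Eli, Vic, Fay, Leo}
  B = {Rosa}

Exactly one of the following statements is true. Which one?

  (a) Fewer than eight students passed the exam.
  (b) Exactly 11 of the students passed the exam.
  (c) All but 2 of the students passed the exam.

|A| = 15, |A ∩ B| = 1, |A ∖ B| = 14.
(a) requires |A ∩ B| < 8: true.
(b) requires |A ∩ B| = 11: false.
(c) requires |A ∖ B| = 2: false.

(a)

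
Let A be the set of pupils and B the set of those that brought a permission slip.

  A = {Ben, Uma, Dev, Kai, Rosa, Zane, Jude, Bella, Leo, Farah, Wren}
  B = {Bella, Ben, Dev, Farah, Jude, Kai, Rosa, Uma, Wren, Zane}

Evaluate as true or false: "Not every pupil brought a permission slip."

True

Truth condition: A ⊄ B (|A ∖ B| ≥ 1).
A (the restrictor) = {Ben, Uma, Dev, Kai, Rosa, Zane, Jude, Bella, Leo, Farah, Wren}, |A| = 11.
A ∖ B = {Leo}, so |A ∖ B| = 1.
So the statement is true.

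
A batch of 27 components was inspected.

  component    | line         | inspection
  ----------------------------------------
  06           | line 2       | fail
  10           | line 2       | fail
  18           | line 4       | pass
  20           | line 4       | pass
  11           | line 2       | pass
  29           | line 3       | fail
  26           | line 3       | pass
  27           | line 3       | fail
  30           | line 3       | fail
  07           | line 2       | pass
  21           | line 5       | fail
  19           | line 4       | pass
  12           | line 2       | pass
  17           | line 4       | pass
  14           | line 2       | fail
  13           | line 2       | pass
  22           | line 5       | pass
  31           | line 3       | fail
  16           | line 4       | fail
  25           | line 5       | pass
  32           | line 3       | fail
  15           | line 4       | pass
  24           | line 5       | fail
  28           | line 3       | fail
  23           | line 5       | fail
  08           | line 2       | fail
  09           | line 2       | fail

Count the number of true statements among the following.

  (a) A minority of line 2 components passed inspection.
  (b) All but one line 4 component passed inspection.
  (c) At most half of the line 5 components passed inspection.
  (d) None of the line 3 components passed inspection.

3

(a) line 2: |A| = 9, |A ∩ B| = 4; needs |A ∩ B| < |A ∖ B| — true.
(b) line 4: |A| = 6, |A ∩ B| = 5; needs |A ∖ B| = 1 — true.
(c) line 5: |A| = 5, |A ∩ B| = 2; needs |A ∩ B| ≤ |A ∖ B| — true.
(d) line 3: |A| = 7, |A ∩ B| = 1; needs A ∩ B = ∅ (|A ∩ B| = 0) — false.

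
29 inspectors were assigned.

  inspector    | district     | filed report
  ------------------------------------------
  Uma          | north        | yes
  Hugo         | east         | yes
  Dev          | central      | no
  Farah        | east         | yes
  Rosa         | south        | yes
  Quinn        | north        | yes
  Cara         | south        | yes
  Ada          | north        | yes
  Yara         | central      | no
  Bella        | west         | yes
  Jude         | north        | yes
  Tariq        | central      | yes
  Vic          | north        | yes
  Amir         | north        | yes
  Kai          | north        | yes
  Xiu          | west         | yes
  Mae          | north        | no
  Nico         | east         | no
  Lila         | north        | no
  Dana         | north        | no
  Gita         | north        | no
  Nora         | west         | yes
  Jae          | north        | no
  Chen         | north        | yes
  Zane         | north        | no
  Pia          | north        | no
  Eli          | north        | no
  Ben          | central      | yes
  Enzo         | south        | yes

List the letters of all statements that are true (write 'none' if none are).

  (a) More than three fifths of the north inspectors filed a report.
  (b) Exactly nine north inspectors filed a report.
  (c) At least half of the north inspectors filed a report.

(c)

|A| = 16, |A ∩ B| = 8, |A ∖ B| = 8.
(a) |A ∩ B| / |A| > 3/5: fails.
(b) |A ∩ B| = 9: fails.
(c) |A ∩ B| ≥ |A ∖ B|: holds.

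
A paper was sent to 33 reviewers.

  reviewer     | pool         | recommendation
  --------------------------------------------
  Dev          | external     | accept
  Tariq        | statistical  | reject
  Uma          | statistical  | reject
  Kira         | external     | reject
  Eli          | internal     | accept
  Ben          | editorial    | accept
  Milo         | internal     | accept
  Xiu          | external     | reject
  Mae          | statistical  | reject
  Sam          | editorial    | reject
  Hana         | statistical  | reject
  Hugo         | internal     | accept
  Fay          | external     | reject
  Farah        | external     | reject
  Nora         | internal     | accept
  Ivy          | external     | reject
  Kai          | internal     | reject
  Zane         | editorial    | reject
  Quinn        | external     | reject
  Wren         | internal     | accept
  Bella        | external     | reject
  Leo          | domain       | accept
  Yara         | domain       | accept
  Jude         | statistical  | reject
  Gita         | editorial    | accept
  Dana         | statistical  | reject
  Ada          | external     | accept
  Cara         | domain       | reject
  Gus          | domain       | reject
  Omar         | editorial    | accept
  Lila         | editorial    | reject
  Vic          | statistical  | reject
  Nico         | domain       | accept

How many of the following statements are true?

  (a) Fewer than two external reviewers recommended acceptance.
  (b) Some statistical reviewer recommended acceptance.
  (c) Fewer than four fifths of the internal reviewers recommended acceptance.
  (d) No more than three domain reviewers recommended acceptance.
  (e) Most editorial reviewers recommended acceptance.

1

(a) external: |A| = 9, |A ∩ B| = 2; needs |A ∩ B| < 2 — false.
(b) statistical: |A| = 7, |A ∩ B| = 0; needs A ∩ B ≠ ∅ (|A ∩ B| ≥ 1) — false.
(c) internal: |A| = 6, |A ∩ B| = 5; needs |A ∩ B| / |A| < 4/5 — false.
(d) domain: |A| = 5, |A ∩ B| = 3; needs |A ∩ B| ≤ 3 — true.
(e) editorial: |A| = 6, |A ∩ B| = 3; needs |A ∩ B| > |A ∖ B| — false.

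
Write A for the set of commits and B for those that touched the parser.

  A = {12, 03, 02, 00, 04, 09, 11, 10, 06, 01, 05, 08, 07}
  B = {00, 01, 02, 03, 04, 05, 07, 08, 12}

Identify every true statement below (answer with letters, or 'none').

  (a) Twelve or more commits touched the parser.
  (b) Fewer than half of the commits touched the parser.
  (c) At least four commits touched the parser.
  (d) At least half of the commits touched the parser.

|A| = 13, |A ∩ B| = 9, |A ∖ B| = 4.
(a) |A ∩ B| ≥ 12: fails.
(b) |A ∩ B| < |A ∖ B|: fails.
(c) |A ∩ B| ≥ 4: holds.
(d) |A ∩ B| ≥ |A ∖ B|: holds.

(c), (d)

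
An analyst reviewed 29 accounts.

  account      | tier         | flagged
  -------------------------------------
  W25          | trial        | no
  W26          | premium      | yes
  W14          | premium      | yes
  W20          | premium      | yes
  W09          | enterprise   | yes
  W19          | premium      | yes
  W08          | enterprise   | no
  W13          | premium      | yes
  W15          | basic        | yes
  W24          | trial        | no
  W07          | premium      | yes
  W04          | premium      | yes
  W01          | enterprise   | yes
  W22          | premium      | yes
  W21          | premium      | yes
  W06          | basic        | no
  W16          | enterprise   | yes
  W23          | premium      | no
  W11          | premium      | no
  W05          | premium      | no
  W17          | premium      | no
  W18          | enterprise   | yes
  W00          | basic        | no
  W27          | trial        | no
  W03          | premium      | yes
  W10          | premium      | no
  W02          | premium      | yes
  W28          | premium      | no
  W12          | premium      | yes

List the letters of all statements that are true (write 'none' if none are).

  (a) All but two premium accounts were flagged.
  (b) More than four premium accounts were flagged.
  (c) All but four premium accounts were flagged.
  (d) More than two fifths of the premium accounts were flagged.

|A| = 18, |A ∩ B| = 12, |A ∖ B| = 6.
(a) |A ∖ B| = 2: fails.
(b) |A ∩ B| > 4: holds.
(c) |A ∖ B| = 4: fails.
(d) |A ∩ B| / |A| > 2/5: holds.

(b), (d)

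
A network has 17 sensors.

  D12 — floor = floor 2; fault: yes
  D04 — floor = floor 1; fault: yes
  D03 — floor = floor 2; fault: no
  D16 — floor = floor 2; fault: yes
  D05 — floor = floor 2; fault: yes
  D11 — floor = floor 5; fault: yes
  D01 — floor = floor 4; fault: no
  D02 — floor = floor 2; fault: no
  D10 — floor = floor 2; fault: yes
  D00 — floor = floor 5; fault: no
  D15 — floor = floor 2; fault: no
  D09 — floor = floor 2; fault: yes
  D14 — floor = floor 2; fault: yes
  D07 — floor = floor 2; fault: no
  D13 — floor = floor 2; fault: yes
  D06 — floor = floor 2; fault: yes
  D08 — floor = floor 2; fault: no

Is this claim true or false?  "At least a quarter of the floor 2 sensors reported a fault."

Truth condition: |A ∩ B| / |A| ≥ 1/4.
A (the restrictor) = {D12, D03, D16, D05, D02, D10, D15, D09, D14, D07, D13, D06, D08}, |A| = 13.
A ∩ B = {D12, D16, D05, D10, D09, D14, D13, D06}, so |A ∩ B| = 8.
A ∖ B = {D03, D02, D15, D07, D08}, so |A ∖ B| = 5.
|A ∩ B|/|A| = 8/13, so the statement is true.

True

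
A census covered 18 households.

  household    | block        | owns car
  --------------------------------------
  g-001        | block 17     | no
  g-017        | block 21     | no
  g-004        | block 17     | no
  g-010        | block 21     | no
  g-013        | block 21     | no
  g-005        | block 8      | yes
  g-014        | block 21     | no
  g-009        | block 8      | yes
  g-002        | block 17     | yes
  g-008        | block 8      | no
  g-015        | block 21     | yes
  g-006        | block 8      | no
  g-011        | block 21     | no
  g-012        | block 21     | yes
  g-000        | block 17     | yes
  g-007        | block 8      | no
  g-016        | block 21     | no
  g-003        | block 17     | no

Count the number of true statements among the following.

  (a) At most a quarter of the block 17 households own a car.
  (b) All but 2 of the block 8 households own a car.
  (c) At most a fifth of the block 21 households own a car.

0

(a) block 17: |A| = 5, |A ∩ B| = 2; needs |A ∩ B| / |A| ≤ 1/4 — false.
(b) block 8: |A| = 5, |A ∩ B| = 2; needs |A ∖ B| = 2 — false.
(c) block 21: |A| = 8, |A ∩ B| = 2; needs |A ∩ B| / |A| ≤ 1/5 — false.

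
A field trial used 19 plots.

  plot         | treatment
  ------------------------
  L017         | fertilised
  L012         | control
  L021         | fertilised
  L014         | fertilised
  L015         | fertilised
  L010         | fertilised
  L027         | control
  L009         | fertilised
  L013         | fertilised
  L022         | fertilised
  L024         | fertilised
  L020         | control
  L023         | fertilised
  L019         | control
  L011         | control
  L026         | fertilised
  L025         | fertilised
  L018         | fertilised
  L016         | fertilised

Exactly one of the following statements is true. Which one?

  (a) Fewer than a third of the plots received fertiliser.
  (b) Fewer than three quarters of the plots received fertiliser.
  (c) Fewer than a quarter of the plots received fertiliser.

|A| = 19, |A ∩ B| = 14, |A ∖ B| = 5.
(a) requires |A ∩ B| / |A| < 1/3: false.
(b) requires |A ∩ B| / |A| < 3/4: true.
(c) requires |A ∩ B| / |A| < 1/4: false.

(b)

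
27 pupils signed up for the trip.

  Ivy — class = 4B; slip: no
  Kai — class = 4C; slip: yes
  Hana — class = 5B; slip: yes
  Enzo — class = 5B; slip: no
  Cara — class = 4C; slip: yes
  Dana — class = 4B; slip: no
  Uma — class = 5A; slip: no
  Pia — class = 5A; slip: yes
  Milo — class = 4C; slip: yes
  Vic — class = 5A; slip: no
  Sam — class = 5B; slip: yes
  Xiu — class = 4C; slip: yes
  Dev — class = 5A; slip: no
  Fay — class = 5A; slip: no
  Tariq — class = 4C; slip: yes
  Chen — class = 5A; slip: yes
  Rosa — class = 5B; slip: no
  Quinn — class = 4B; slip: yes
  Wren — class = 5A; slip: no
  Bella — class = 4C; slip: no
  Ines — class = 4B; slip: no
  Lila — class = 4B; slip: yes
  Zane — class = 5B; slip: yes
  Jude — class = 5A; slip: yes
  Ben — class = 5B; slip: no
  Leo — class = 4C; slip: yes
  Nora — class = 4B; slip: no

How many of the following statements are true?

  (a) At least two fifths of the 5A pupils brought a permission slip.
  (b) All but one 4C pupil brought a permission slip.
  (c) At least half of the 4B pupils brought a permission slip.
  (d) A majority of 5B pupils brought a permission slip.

(a) 5A: |A| = 8, |A ∩ B| = 3; needs |A ∩ B| / |A| ≥ 2/5 — false.
(b) 4C: |A| = 7, |A ∩ B| = 6; needs |A ∖ B| = 1 — true.
(c) 4B: |A| = 6, |A ∩ B| = 2; needs |A ∩ B| ≥ |A ∖ B| — false.
(d) 5B: |A| = 6, |A ∩ B| = 3; needs |A ∩ B| > |A ∖ B| — false.

1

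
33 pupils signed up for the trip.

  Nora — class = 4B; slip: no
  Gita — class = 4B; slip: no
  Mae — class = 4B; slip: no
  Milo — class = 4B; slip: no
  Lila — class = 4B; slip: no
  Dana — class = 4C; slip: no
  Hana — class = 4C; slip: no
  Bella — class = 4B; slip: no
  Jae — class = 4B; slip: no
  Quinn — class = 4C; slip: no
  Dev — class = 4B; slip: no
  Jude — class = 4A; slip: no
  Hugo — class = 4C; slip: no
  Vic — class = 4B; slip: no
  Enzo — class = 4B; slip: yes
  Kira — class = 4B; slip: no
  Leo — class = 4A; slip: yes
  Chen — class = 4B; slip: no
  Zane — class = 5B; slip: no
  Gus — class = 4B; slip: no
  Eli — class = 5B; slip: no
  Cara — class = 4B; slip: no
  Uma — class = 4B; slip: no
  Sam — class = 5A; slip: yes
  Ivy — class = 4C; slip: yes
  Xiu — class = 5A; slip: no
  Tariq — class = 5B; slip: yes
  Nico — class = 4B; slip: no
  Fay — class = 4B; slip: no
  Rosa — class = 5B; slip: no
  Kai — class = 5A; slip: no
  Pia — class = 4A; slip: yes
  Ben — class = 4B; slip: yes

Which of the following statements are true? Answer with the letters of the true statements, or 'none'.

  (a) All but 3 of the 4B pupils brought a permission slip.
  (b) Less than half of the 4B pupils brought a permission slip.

(b)

|A| = 18, |A ∩ B| = 2, |A ∖ B| = 16.
(a) |A ∖ B| = 3: fails.
(b) |A ∩ B| < |A ∖ B|: holds.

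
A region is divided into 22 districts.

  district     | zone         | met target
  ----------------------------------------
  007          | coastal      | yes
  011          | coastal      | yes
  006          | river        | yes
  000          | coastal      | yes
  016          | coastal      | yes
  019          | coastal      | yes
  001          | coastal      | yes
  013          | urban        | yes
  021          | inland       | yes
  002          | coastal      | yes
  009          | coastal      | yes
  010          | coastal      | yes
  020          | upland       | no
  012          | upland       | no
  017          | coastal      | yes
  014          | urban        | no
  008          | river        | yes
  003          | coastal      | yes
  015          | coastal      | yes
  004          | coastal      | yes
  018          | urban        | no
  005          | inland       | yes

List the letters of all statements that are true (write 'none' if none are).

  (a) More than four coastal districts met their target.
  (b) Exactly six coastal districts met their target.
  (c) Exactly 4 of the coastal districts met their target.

|A| = 13, |A ∩ B| = 13, |A ∖ B| = 0.
(a) |A ∩ B| > 4: holds.
(b) |A ∩ B| = 6: fails.
(c) |A ∩ B| = 4: fails.

(a)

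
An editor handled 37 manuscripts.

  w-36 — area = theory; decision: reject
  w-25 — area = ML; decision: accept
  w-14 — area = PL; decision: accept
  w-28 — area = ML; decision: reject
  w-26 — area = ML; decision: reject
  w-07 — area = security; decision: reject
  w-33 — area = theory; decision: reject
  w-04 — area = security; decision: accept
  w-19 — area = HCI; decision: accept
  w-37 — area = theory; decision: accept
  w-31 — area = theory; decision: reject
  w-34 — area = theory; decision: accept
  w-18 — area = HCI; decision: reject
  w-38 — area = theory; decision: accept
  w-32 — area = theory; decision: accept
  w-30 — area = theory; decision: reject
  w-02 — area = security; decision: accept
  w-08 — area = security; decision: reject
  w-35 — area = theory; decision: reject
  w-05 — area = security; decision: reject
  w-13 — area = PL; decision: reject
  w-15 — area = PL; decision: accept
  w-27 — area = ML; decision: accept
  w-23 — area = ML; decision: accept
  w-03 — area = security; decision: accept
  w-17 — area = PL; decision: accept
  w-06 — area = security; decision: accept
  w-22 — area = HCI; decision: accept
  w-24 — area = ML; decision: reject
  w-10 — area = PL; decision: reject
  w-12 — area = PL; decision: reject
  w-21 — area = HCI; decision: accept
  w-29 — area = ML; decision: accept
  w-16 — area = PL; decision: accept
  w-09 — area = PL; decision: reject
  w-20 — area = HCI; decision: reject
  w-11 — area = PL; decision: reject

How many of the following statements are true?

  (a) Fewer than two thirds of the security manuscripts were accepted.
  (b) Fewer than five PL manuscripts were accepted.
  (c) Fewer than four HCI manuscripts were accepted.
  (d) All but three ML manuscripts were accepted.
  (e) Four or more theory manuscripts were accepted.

5

(a) security: |A| = 7, |A ∩ B| = 4; needs |A ∩ B| / |A| < 2/3 — true.
(b) PL: |A| = 9, |A ∩ B| = 4; needs |A ∩ B| < 5 — true.
(c) HCI: |A| = 5, |A ∩ B| = 3; needs |A ∩ B| < 4 — true.
(d) ML: |A| = 7, |A ∩ B| = 4; needs |A ∖ B| = 3 — true.
(e) theory: |A| = 9, |A ∩ B| = 4; needs |A ∩ B| ≥ 4 — true.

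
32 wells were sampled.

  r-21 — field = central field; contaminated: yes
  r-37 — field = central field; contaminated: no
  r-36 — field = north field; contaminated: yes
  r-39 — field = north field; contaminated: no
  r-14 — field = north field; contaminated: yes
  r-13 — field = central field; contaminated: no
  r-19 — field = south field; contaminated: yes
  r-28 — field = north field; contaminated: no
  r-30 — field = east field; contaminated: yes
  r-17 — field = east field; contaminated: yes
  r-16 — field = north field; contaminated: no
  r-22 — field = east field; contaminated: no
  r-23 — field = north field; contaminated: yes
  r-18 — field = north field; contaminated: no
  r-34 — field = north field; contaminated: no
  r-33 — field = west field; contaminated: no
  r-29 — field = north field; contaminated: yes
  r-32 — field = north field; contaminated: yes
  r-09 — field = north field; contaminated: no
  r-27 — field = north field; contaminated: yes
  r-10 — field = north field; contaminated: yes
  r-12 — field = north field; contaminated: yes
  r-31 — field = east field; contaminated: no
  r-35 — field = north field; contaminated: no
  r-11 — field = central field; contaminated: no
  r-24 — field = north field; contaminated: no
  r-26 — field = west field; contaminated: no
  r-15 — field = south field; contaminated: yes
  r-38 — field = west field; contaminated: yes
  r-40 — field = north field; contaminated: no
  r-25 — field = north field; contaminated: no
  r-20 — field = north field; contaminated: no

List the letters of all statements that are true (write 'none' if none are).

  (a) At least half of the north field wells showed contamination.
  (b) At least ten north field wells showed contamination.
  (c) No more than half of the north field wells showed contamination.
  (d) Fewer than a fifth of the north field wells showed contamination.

(c)

|A| = 19, |A ∩ B| = 8, |A ∖ B| = 11.
(a) |A ∩ B| ≥ |A ∖ B|: fails.
(b) |A ∩ B| ≥ 10: fails.
(c) |A ∩ B| ≤ |A ∖ B|: holds.
(d) |A ∩ B| / |A| < 1/5: fails.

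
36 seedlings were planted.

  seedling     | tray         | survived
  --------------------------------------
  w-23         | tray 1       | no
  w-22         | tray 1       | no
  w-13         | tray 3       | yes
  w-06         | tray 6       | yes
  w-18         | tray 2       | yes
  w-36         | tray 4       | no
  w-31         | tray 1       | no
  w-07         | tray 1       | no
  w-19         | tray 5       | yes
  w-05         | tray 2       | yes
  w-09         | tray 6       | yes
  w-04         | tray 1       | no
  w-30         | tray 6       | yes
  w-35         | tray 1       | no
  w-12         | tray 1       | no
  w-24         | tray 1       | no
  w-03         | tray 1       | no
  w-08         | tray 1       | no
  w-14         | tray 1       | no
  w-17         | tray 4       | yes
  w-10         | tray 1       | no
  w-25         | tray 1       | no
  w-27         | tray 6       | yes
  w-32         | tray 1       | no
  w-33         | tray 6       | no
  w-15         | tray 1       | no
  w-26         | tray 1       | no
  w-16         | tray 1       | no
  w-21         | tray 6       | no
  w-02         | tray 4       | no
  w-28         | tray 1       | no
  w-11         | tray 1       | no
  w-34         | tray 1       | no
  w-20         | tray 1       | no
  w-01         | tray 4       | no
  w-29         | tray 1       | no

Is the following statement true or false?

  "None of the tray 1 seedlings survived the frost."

'None of the tray 1 seedlings survived the frost' holds iff A ∩ B = ∅ (|A ∩ B| = 0).
|A| = 22, |A ∩ B| = 0, |A ∖ B| = 22.
So the statement is true.

True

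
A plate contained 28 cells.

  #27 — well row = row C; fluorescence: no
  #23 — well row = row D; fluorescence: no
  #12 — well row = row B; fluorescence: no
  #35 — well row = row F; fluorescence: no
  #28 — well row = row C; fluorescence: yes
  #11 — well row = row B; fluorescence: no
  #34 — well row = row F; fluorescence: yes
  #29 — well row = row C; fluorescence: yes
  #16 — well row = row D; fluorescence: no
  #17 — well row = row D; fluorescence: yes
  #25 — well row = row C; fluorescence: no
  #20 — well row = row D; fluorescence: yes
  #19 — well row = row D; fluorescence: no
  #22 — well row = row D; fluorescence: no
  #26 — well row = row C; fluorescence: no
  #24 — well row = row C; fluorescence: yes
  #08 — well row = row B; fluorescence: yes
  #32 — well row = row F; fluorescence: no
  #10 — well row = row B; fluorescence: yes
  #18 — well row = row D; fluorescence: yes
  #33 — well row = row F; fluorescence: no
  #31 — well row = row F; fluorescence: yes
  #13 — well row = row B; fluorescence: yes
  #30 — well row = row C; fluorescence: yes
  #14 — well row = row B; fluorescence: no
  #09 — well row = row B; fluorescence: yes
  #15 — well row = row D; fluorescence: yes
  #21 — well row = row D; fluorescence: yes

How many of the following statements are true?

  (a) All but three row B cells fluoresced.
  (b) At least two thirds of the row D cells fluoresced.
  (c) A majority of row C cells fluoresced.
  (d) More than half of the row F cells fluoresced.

(a) row B: |A| = 7, |A ∩ B| = 4; needs |A ∖ B| = 3 — true.
(b) row D: |A| = 9, |A ∩ B| = 5; needs |A ∩ B| / |A| ≥ 2/3 — false.
(c) row C: |A| = 7, |A ∩ B| = 4; needs |A ∩ B| > |A ∖ B| — true.
(d) row F: |A| = 5, |A ∩ B| = 2; needs |A ∩ B| > |A ∖ B| — false.

2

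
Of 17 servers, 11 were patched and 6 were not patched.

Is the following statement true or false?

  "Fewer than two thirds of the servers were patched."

True

Truth condition: |A ∩ B| / |A| < 2/3.
|A| = 17, |A ∩ B| = 11, |A ∖ B| = 6.
|A ∩ B|/|A| = 11/17, so the statement is true.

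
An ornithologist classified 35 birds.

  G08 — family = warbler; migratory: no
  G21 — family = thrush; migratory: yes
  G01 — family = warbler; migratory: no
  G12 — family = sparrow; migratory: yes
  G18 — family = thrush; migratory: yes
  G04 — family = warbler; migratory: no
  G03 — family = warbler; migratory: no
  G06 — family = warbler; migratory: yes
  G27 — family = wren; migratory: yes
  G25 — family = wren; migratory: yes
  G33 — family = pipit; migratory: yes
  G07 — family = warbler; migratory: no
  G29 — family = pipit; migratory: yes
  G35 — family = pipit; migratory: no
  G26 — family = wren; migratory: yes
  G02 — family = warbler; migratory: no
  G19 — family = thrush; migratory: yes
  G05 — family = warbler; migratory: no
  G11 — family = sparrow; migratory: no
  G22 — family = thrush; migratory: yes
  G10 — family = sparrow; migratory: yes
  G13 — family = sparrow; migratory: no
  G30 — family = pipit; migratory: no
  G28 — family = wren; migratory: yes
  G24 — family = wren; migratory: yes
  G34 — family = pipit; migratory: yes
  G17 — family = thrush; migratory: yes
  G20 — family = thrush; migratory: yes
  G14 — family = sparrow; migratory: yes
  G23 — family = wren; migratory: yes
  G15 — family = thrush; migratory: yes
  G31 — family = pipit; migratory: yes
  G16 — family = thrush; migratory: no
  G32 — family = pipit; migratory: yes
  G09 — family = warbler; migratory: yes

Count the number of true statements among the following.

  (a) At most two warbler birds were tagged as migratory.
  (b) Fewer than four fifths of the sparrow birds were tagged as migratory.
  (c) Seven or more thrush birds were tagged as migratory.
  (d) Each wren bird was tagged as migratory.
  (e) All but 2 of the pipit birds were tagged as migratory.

5

(a) warbler: |A| = 9, |A ∩ B| = 2; needs |A ∩ B| ≤ 2 — true.
(b) sparrow: |A| = 5, |A ∩ B| = 3; needs |A ∩ B| / |A| < 4/5 — true.
(c) thrush: |A| = 8, |A ∩ B| = 7; needs |A ∩ B| ≥ 7 — true.
(d) wren: |A| = 6, |A ∩ B| = 6; needs A ⊆ B, i.e. every element of A is in B (|A ∖ B| = 0) — true.
(e) pipit: |A| = 7, |A ∩ B| = 5; needs |A ∖ B| = 2 — true.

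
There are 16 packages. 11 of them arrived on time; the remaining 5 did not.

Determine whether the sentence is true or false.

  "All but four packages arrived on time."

False

The determiner here denotes the relation: |A ∖ B| = 4.
|A| = 16, |A ∩ B| = 11, |A ∖ B| = 5.
|A ∖ B| = 5, so the statement is false.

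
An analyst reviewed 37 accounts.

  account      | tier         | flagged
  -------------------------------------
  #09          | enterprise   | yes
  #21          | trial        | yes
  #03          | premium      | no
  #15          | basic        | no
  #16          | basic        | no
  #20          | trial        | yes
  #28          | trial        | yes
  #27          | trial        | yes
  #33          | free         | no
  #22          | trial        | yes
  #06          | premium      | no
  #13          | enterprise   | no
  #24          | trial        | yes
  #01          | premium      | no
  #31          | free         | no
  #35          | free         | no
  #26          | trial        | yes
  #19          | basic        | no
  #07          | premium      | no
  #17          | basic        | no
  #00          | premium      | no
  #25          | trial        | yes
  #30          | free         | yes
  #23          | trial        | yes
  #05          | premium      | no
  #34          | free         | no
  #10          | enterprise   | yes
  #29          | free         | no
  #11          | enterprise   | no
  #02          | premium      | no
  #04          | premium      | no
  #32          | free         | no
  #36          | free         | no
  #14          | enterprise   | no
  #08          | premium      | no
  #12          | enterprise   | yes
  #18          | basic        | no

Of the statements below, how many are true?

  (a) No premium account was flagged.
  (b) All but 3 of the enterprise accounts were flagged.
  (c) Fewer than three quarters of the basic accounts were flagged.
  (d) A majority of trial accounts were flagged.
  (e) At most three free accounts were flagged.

(a) premium: |A| = 9, |A ∩ B| = 0; needs A ∩ B = ∅ (|A ∩ B| = 0) — true.
(b) enterprise: |A| = 6, |A ∩ B| = 3; needs |A ∖ B| = 3 — true.
(c) basic: |A| = 5, |A ∩ B| = 0; needs |A ∩ B| / |A| < 3/4 — true.
(d) trial: |A| = 9, |A ∩ B| = 9; needs |A ∩ B| > |A ∖ B| — true.
(e) free: |A| = 8, |A ∩ B| = 1; needs |A ∩ B| ≤ 3 — true.

5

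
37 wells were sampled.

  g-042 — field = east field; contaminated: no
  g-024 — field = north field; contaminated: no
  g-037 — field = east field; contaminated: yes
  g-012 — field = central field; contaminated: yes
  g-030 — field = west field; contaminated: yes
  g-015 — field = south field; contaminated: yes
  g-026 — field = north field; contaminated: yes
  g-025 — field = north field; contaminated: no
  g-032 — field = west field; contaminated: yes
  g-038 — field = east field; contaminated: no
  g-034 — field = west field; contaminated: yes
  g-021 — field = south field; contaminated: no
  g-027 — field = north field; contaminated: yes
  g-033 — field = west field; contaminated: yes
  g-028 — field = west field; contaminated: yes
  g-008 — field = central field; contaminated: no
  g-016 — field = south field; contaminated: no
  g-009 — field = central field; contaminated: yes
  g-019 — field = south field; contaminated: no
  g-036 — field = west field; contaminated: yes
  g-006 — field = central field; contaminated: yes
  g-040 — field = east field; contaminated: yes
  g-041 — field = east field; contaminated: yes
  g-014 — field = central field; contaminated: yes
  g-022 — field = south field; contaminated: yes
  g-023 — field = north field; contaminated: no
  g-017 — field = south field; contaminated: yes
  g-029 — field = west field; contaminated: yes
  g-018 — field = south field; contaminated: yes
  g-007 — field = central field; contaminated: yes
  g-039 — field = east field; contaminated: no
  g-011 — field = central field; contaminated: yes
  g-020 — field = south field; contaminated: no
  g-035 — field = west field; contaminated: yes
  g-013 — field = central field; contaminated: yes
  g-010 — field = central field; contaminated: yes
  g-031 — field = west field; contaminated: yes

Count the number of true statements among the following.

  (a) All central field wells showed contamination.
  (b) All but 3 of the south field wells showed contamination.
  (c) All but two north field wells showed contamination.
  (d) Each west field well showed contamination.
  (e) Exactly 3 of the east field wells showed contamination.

(a) central field: |A| = 9, |A ∩ B| = 8; needs A ⊆ B, i.e. every element of A is in B (|A ∖ B| = 0) — false.
(b) south field: |A| = 8, |A ∩ B| = 4; needs |A ∖ B| = 3 — false.
(c) north field: |A| = 5, |A ∩ B| = 2; needs |A ∖ B| = 2 — false.
(d) west field: |A| = 9, |A ∩ B| = 9; needs A ⊆ B, i.e. every element of A is in B (|A ∖ B| = 0) — true.
(e) east field: |A| = 6, |A ∩ B| = 3; needs |A ∩ B| = 3 — true.

2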